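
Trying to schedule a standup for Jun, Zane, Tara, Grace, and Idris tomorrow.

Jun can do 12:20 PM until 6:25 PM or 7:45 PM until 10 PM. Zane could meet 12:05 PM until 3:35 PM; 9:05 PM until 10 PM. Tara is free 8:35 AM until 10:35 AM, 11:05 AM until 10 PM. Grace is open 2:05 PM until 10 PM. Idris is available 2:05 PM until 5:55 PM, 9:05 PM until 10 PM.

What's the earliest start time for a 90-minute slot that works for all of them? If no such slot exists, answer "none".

14:05

Jun ∩ Zane: 12:20-15:35, 21:05-22:00.
Jun ∩ Zane ∩ Tara: 12:20-15:35, 21:05-22:00.
Jun ∩ Zane ∩ Tara ∩ Grace: 14:05-15:35, 21:05-22:00.
Jun ∩ Zane ∩ Tara ∩ Grace ∩ Idris: 14:05-15:35, 21:05-22:00.
The first common window of at least 90 minutes is 14:05-15:35, so the earliest start is 14:05.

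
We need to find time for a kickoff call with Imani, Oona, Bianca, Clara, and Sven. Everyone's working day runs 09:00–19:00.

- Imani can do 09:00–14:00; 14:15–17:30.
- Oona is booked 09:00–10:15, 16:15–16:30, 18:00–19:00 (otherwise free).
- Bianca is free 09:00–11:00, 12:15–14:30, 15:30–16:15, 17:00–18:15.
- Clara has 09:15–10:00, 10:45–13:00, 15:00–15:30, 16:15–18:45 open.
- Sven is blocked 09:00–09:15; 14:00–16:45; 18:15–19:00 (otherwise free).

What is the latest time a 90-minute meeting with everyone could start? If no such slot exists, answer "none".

none

Imani free: 09:00-14:00, 14:15-17:30.
Oona free: 10:15-16:15, 16:30-18:00 (invert busy blocks within the working day).
Bianca free: 09:00-11:00, 12:15-14:30, 15:30-16:15, 17:00-18:15.
Clara free: 09:15-10:00, 10:45-13:00, 15:00-15:30, 16:15-18:45.
Sven free: 09:15-14:00, 16:45-18:15 (invert busy blocks within the working day).
Imani ∩ Oona: 10:15-14:00, 14:15-16:15, 16:30-17:30.
Imani ∩ Oona ∩ Bianca: 10:15-11:00, 12:15-14:00, 14:15-14:30, 15:30-16:15, 17:00-17:30.
Imani ∩ Oona ∩ Bianca ∩ Clara: 10:45-11:00, 12:15-13:00, 17:00-17:30.
Imani ∩ Oona ∩ Bianca ∩ Clara ∩ Sven: 10:45-11:00, 12:15-13:00, 17:00-17:30.
No common window is at least 90 minutes long.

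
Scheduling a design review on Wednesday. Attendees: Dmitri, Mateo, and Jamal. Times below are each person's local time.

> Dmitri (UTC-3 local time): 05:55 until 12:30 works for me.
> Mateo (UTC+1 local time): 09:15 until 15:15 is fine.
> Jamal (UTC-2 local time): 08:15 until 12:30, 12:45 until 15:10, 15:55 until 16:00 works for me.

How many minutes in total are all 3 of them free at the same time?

Dmitri in UTC: 08:55-15:30 (add 3h to convert from UTC-3).
Mateo in UTC: 08:15-14:15 (subtract 1h to convert from UTC+1).
Jamal in UTC: 10:15-14:30, 14:45-17:10, 17:55-18:00 (add 2h to convert from UTC-2).
Dmitri ∩ Mateo: 08:55-14:15.
Dmitri ∩ Mateo ∩ Jamal: 10:15-14:15.
That's a single block of 240 minutes.

240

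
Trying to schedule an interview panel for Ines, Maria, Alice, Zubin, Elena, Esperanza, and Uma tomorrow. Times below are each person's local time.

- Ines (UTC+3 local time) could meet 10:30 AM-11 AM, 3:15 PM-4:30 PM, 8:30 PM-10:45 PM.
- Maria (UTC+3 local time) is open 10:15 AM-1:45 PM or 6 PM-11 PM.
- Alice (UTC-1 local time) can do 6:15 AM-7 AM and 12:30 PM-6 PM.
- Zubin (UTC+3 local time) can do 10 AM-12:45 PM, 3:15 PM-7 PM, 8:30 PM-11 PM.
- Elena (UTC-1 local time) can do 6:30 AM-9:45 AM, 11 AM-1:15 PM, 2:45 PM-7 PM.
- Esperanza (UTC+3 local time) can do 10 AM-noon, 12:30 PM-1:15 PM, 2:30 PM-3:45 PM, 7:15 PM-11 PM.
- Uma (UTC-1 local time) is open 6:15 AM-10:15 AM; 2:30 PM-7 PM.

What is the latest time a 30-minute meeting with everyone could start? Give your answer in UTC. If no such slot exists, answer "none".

Ines in UTC: 07:30-08:00, 12:15-13:30, 17:30-19:45 (subtract 3h to convert from UTC+3).
Maria in UTC: 07:15-10:45, 15:00-20:00 (subtract 3h to convert from UTC+3).
Alice in UTC: 07:15-08:00, 13:30-19:00 (add 1h to convert from UTC-1).
Zubin in UTC: 07:00-09:45, 12:15-16:00, 17:30-20:00 (subtract 3h to convert from UTC+3).
Elena in UTC: 07:30-10:45, 12:00-14:15, 15:45-20:00 (add 1h to convert from UTC-1).
Esperanza in UTC: 07:00-09:00, 09:30-10:15, 11:30-12:45, 16:15-20:00 (subtract 3h to convert from UTC+3).
Uma in UTC: 07:15-11:15, 15:30-20:00 (add 1h to convert from UTC-1).
Ines ∩ Maria: 07:30-08:00, 17:30-19:45.
Ines ∩ Maria ∩ Alice: 07:30-08:00, 17:30-19:00.
Ines ∩ Maria ∩ Alice ∩ Zubin: 07:30-08:00, 17:30-19:00.
Ines ∩ Maria ∩ Alice ∩ Zubin ∩ Elena: 07:30-08:00, 17:30-19:00.
Ines ∩ Maria ∩ Alice ∩ Zubin ∩ Elena ∩ Esperanza: 07:30-08:00, 17:30-19:00.
Ines ∩ Maria ∩ Alice ∩ Zubin ∩ Elena ∩ Esperanza ∩ Uma: 07:30-08:00, 17:30-19:00.
Those are the intersection windows.
The last common window of at least 30 minutes is 17:30-19:00; a 30-minute meeting can start as late as 18:30 and still end by 19:00.

18:30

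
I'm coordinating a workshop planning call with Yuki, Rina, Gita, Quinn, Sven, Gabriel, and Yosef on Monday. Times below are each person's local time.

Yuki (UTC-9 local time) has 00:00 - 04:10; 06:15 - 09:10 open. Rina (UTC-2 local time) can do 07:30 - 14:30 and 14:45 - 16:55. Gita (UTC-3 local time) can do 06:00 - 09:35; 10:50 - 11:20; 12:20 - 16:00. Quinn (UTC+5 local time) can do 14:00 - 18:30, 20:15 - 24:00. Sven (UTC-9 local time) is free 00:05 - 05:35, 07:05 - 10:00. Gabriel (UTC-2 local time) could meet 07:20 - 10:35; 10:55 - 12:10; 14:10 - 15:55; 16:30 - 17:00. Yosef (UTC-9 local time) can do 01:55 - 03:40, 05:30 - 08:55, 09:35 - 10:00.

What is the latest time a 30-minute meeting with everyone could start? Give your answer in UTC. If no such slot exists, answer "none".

17:25

Yuki in UTC: 09:00-13:10, 15:15-18:10 (add 9h to convert from UTC-9).
Rina in UTC: 09:30-16:30, 16:45-18:55 (add 2h to convert from UTC-2).
Gita in UTC: 09:00-12:35, 13:50-14:20, 15:20-19:00 (add 3h to convert from UTC-3).
Quinn in UTC: 09:00-13:30, 15:15-19:00 (subtract 5h to convert from UTC+5).
Sven in UTC: 09:05-14:35, 16:05-19:00 (add 9h to convert from UTC-9).
Gabriel in UTC: 09:20-12:35, 12:55-14:10, 16:10-17:55, 18:30-19:00 (add 2h to convert from UTC-2).
Yosef in UTC: 10:55-12:40, 14:30-17:55, 18:35-19:00 (add 9h to convert from UTC-9).
Yuki ∩ Rina: 09:30-13:10, 15:15-16:30, 16:45-18:10.
Yuki ∩ Rina ∩ Gita: 09:30-12:35, 15:20-16:30, 16:45-18:10.
Yuki ∩ Rina ∩ Gita ∩ Quinn: 09:30-12:35, 15:20-16:30, 16:45-18:10.
Yuki ∩ Rina ∩ Gita ∩ Quinn ∩ Sven: 09:30-12:35, 16:05-16:30, 16:45-18:10.
Yuki ∩ Rina ∩ Gita ∩ Quinn ∩ Sven ∩ Gabriel: 09:30-12:35, 16:10-16:30, 16:45-17:55.
Yuki ∩ Rina ∩ Gita ∩ Quinn ∩ Sven ∩ Gabriel ∩ Yosef: 10:55-12:35, 16:10-16:30, 16:45-17:55.
The last common window of at least 30 minutes is 16:45-17:55; a 30-minute meeting can start as late as 17:25 and still end by 17:55.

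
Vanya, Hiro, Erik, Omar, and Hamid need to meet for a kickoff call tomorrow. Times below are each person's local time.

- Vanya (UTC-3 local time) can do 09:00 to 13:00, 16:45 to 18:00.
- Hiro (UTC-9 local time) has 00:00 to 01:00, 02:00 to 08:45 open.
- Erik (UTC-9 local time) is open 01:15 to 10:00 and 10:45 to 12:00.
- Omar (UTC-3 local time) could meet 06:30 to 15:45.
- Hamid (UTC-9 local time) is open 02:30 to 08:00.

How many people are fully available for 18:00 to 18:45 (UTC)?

Vanya in UTC: 12:00-16:00, 19:45-21:00 (add 3h to convert from UTC-3).
Hiro in UTC: 09:00-10:00, 11:00-17:45 (add 9h to convert from UTC-9).
Erik in UTC: 10:15-19:00, 19:45-21:00 (add 9h to convert from UTC-9).
Omar in UTC: 09:30-18:45 (add 3h to convert from UTC-3).
Hamid in UTC: 11:30-17:00 (add 9h to convert from UTC-9).
Erik and Omar can make the full 18:00-18:45 slot — that's 2.

2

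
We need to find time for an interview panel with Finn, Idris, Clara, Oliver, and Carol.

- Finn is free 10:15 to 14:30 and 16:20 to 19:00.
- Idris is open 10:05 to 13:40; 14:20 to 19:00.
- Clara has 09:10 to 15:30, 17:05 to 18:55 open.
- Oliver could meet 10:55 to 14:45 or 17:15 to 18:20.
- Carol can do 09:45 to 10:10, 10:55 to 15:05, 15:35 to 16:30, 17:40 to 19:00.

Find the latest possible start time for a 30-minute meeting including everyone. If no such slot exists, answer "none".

17:50

Finn ∩ Idris: 10:15-13:40, 14:20-14:30, 16:20-19:00.
Finn ∩ Idris ∩ Clara: 10:15-13:40, 14:20-14:30, 17:05-18:55.
Finn ∩ Idris ∩ Clara ∩ Oliver: 10:55-13:40, 14:20-14:30, 17:15-18:20.
Finn ∩ Idris ∩ Clara ∩ Oliver ∩ Carol: 10:55-13:40, 14:20-14:30, 17:40-18:20.
Those are the intersection windows.
The last common window of at least 30 minutes is 17:40-18:20; a 30-minute meeting can start as late as 17:50 and still end by 18:20.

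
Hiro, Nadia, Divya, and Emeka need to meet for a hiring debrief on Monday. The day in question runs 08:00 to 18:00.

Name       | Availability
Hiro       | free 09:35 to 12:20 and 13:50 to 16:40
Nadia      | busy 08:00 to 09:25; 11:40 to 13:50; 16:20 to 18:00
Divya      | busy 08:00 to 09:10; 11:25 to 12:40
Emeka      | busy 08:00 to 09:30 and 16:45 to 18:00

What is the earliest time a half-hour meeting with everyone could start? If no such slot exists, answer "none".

Hiro free: 09:35-12:20, 13:50-16:40.
Nadia free: 09:25-11:40, 13:50-16:20 (invert busy blocks within the working day).
Divya free: 09:10-11:25, 12:40-18:00 (invert busy blocks within the working day).
Emeka free: 09:30-16:45 (invert busy blocks within the working day).
Hiro ∩ Nadia: 09:35-11:40, 13:50-16:20.
Hiro ∩ Nadia ∩ Divya: 09:35-11:25, 13:50-16:20.
Hiro ∩ Nadia ∩ Divya ∩ Emeka: 09:35-11:25, 13:50-16:20.
The first common window of at least 30 minutes is 09:35-11:25, so the earliest start is 09:35.

09:35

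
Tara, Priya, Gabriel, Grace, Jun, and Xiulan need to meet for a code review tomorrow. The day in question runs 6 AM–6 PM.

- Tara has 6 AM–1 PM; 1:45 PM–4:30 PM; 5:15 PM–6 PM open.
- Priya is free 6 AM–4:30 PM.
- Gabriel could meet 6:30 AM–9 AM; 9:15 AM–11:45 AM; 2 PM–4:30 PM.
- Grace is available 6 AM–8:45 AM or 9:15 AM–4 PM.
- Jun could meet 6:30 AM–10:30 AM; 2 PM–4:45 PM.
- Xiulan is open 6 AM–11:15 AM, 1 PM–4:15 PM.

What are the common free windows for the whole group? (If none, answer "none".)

Tara ∩ Priya: 06:00-13:00, 13:45-16:30.
Tara ∩ Priya ∩ Gabriel: 06:30-09:00, 09:15-11:45, 14:00-16:30.
Tara ∩ Priya ∩ Gabriel ∩ Grace: 06:30-08:45, 09:15-11:45, 14:00-16:00.
Tara ∩ Priya ∩ Gabriel ∩ Grace ∩ Jun: 06:30-08:45, 09:15-10:30, 14:00-16:00.
Tara ∩ Priya ∩ Gabriel ∩ Grace ∩ Jun ∩ Xiulan: 06:30-08:45, 09:15-10:30, 14:00-16:00.

06:30-08:45, 09:15-10:30, 14:00-16:00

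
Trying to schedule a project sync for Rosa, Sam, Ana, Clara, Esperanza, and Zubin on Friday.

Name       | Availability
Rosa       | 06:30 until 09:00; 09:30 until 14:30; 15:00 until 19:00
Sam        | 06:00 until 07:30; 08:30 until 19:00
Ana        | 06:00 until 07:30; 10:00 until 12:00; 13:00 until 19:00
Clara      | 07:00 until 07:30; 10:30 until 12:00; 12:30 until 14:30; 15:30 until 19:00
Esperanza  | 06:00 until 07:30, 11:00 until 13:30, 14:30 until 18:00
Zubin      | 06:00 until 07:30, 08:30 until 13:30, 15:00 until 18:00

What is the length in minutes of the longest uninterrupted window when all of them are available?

Rosa ∩ Sam: 06:30-07:30, 08:30-09:00, 09:30-14:30, 15:00-19:00.
Rosa ∩ Sam ∩ Ana: 06:30-07:30, 10:00-12:00, 13:00-14:30, 15:00-19:00.
Rosa ∩ Sam ∩ Ana ∩ Clara: 07:00-07:30, 10:30-12:00, 13:00-14:30, 15:30-19:00.
Rosa ∩ Sam ∩ Ana ∩ Clara ∩ Esperanza: 07:00-07:30, 11:00-12:00, 13:00-13:30, 15:30-18:00.
Rosa ∩ Sam ∩ Ana ∩ Clara ∩ Esperanza ∩ Zubin: 07:00-07:30, 11:00-12:00, 13:00-13:30, 15:30-18:00.
So the common availability across everyone is 07:00-07:30, 11:00-12:00, 13:00-13:30, 15:30-18:00.
The longest is 15:30-18:00 at 150 minutes.

150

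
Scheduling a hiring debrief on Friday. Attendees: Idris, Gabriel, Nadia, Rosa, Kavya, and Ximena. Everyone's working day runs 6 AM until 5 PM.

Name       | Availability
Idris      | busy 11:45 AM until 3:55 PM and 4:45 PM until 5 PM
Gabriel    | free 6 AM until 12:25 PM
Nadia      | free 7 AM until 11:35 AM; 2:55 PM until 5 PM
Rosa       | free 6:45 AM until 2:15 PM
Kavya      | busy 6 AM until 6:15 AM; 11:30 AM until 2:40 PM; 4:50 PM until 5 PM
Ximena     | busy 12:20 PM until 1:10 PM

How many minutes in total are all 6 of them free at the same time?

270

Idris free: 06:00-11:45, 15:55-16:45 (invert busy blocks within the working day).
Gabriel free: 06:00-12:25.
Nadia free: 07:00-11:35, 14:55-17:00.
Rosa free: 06:45-14:15.
Kavya free: 06:15-11:30, 14:40-16:50 (invert busy blocks within the working day).
Ximena free: 06:00-12:20, 13:10-17:00 (invert busy blocks within the working day).
Idris ∩ Gabriel: 06:00-11:45.
Idris ∩ Gabriel ∩ Nadia: 07:00-11:35.
Idris ∩ Gabriel ∩ Nadia ∩ Rosa: 07:00-11:35.
Idris ∩ Gabriel ∩ Nadia ∩ Rosa ∩ Kavya: 07:00-11:30.
Idris ∩ Gabriel ∩ Nadia ∩ Rosa ∩ Kavya ∩ Ximena: 07:00-11:30.
Those are the intersection windows.
That's a single block of 270 minutes.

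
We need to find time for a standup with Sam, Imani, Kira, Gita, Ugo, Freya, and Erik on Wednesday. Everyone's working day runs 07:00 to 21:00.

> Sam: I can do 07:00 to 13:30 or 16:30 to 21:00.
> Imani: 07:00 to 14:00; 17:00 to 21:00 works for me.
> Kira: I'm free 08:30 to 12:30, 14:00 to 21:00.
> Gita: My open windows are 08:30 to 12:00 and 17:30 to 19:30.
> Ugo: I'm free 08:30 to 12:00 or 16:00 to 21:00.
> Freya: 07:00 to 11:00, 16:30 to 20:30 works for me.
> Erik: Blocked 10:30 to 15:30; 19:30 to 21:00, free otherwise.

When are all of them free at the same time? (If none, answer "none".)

08:30-10:30, 17:30-19:30

Sam free: 07:00-13:30, 16:30-21:00.
Imani free: 07:00-14:00, 17:00-21:00.
Kira free: 08:30-12:30, 14:00-21:00.
Gita free: 08:30-12:00, 17:30-19:30.
Ugo free: 08:30-12:00, 16:00-21:00.
Freya free: 07:00-11:00, 16:30-20:30.
Erik free: 07:00-10:30, 15:30-19:30 (invert busy blocks within the working day).
Sam ∩ Imani: 07:00-13:30, 17:00-21:00.
Sam ∩ Imani ∩ Kira: 08:30-12:30, 17:00-21:00.
Sam ∩ Imani ∩ Kira ∩ Gita: 08:30-12:00, 17:30-19:30.
Sam ∩ Imani ∩ Kira ∩ Gita ∩ Ugo: 08:30-12:00, 17:30-19:30.
Sam ∩ Imani ∩ Kira ∩ Gita ∩ Ugo ∩ Freya: 08:30-11:00, 17:30-19:30.
Sam ∩ Imani ∩ Kira ∩ Gita ∩ Ugo ∩ Freya ∩ Erik: 08:30-10:30, 17:30-19:30.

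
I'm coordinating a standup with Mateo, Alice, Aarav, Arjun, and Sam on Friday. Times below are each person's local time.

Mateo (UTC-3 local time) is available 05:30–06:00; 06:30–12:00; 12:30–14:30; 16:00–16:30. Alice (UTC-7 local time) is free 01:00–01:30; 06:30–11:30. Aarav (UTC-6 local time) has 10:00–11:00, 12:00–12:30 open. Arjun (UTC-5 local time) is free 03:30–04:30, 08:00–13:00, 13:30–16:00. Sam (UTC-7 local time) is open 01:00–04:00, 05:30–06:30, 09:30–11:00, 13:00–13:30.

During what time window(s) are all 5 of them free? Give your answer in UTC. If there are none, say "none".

Mateo in UTC: 08:30-09:00, 09:30-15:00, 15:30-17:30, 19:00-19:30 (add 3h to convert from UTC-3).
Alice in UTC: 08:00-08:30, 13:30-18:30 (add 7h to convert from UTC-7).
Aarav in UTC: 16:00-17:00, 18:00-18:30 (add 6h to convert from UTC-6).
Arjun in UTC: 08:30-09:30, 13:00-18:00, 18:30-21:00 (add 5h to convert from UTC-5).
Sam in UTC: 08:00-11:00, 12:30-13:30, 16:30-18:00, 20:00-20:30 (add 7h to convert from UTC-7).
Mateo ∩ Alice: 13:30-15:00, 15:30-17:30.
Mateo ∩ Alice ∩ Aarav: 16:00-17:00.
Mateo ∩ Alice ∩ Aarav ∩ Arjun: 16:00-17:00.
Mateo ∩ Alice ∩ Aarav ∩ Arjun ∩ Sam: 16:30-17:00.

16:30-17:00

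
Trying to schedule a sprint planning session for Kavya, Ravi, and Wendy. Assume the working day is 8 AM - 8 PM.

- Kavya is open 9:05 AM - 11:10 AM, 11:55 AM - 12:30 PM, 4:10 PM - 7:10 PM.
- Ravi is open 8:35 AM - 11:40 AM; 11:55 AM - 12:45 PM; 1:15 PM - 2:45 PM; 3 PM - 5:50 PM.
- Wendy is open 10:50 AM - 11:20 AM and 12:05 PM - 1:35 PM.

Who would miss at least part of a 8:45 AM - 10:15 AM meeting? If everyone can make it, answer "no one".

Kavya: not fully free for 08:45-10:15. Ravi: free for 08:45-10:15. Wendy: not fully free for 08:45-10:15.

Kavya, Wendy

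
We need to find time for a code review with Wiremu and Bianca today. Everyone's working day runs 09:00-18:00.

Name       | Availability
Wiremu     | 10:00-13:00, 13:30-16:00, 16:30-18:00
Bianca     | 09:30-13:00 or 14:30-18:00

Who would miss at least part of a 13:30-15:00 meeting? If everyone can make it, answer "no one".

Bianca

Wiremu: free for 13:30-15:00. Bianca: not fully free for 13:30-15:00.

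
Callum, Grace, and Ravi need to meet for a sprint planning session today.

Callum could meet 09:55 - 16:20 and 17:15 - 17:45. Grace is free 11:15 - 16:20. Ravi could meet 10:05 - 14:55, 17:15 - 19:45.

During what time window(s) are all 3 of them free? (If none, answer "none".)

11:15-14:55

Callum ∩ Grace: 11:15-16:20.
Callum ∩ Grace ∩ Ravi: 11:15-14:55.
So the common availability across everyone is 11:15-14:55.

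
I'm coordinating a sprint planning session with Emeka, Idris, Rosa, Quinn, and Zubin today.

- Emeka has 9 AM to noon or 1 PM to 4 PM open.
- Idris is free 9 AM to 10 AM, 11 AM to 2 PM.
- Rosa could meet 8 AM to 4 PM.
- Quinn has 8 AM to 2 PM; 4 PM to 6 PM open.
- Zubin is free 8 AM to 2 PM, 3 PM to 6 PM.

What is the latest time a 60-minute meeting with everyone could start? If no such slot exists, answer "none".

13:00

Emeka ∩ Idris: 09:00-10:00, 11:00-12:00, 13:00-14:00.
Emeka ∩ Idris ∩ Rosa: 09:00-10:00, 11:00-12:00, 13:00-14:00.
Emeka ∩ Idris ∩ Rosa ∩ Quinn: 09:00-10:00, 11:00-12:00, 13:00-14:00.
Emeka ∩ Idris ∩ Rosa ∩ Quinn ∩ Zubin: 09:00-10:00, 11:00-12:00, 13:00-14:00.
The last common window of at least 60 minutes is 13:00-14:00; a 60-minute meeting can start as late as 13:00 and still end by 14:00.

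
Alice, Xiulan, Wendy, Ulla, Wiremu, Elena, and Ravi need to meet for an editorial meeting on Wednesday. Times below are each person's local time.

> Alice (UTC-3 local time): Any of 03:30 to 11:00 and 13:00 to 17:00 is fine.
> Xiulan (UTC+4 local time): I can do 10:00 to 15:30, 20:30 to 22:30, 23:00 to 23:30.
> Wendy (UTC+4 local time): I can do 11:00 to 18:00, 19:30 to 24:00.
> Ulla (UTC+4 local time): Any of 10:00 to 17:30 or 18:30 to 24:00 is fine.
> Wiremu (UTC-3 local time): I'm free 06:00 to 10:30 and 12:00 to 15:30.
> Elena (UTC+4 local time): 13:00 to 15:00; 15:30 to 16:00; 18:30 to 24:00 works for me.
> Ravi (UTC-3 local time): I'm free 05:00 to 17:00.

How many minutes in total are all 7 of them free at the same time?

240

Alice in UTC: 06:30-14:00, 16:00-20:00 (add 3h to convert from UTC-3).
Xiulan in UTC: 06:00-11:30, 16:30-18:30, 19:00-19:30 (subtract 4h to convert from UTC+4).
Wendy in UTC: 07:00-14:00, 15:30-20:00 (subtract 4h to convert from UTC+4).
Ulla in UTC: 06:00-13:30, 14:30-20:00 (subtract 4h to convert from UTC+4).
Wiremu in UTC: 09:00-13:30, 15:00-18:30 (add 3h to convert from UTC-3).
Elena in UTC: 09:00-11:00, 11:30-12:00, 14:30-20:00 (subtract 4h to convert from UTC+4).
Ravi in UTC: 08:00-20:00 (add 3h to convert from UTC-3).
Alice ∩ Xiulan: 06:30-11:30, 16:30-18:30, 19:00-19:30.
Alice ∩ Xiulan ∩ Wendy: 07:00-11:30, 16:30-18:30, 19:00-19:30.
Alice ∩ Xiulan ∩ Wendy ∩ Ulla: 07:00-11:30, 16:30-18:30, 19:00-19:30.
Alice ∩ Xiulan ∩ Wendy ∩ Ulla ∩ Wiremu: 09:00-11:30, 16:30-18:30.
Alice ∩ Xiulan ∩ Wendy ∩ Ulla ∩ Wiremu ∩ Elena: 09:00-11:00, 16:30-18:30.
Alice ∩ Xiulan ∩ Wendy ∩ Ulla ∩ Wiremu ∩ Elena ∩ Ravi: 09:00-11:00, 16:30-18:30.
So the common availability across everyone is 09:00-11:00, 16:30-18:30.
Summing the common windows: 120 + 120 = 240 minutes.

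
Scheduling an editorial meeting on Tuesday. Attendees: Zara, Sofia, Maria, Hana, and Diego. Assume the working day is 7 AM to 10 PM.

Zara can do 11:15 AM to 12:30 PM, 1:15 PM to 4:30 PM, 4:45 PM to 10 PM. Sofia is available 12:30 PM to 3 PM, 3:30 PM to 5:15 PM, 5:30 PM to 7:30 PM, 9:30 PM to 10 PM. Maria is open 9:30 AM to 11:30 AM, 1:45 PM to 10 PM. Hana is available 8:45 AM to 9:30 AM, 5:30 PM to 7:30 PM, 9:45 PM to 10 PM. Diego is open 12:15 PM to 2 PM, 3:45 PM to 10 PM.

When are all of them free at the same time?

17:30-19:30, 21:45-22:00

Zara ∩ Sofia: 13:15-15:00, 15:30-16:30, 16:45-17:15, 17:30-19:30, 21:30-22:00.
Zara ∩ Sofia ∩ Maria: 13:45-15:00, 15:30-16:30, 16:45-17:15, 17:30-19:30, 21:30-22:00.
Zara ∩ Sofia ∩ Maria ∩ Hana: 17:30-19:30, 21:45-22:00.
Zara ∩ Sofia ∩ Maria ∩ Hana ∩ Diego: 17:30-19:30, 21:45-22:00.
So the common availability across everyone is 17:30-19:30, 21:45-22:00.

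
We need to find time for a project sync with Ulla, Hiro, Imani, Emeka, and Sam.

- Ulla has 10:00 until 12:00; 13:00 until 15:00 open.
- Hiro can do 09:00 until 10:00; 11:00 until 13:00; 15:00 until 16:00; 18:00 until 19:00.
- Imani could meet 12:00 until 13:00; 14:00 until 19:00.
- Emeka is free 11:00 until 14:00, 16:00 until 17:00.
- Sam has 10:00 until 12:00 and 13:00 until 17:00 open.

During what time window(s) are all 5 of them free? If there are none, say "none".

Ulla ∩ Hiro: 11:00-12:00.
Ulla ∩ Hiro ∩ Imani: ∅.
Ulla ∩ Hiro ∩ Imani ∩ Emeka: ∅.
Ulla ∩ Hiro ∩ Imani ∩ Emeka ∩ Sam: ∅.
There is no time when everyone is free.

none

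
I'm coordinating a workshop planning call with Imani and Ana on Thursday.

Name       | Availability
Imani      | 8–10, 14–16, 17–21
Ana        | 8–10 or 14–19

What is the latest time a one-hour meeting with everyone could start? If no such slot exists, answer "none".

18:00

Imani ∩ Ana: 08:00-10:00, 14:00-16:00, 17:00-19:00.
Those are the intersection windows.
The last common window of at least 60 minutes is 17:00-19:00; a 60-minute meeting can start as late as 18:00 and still end by 19:00.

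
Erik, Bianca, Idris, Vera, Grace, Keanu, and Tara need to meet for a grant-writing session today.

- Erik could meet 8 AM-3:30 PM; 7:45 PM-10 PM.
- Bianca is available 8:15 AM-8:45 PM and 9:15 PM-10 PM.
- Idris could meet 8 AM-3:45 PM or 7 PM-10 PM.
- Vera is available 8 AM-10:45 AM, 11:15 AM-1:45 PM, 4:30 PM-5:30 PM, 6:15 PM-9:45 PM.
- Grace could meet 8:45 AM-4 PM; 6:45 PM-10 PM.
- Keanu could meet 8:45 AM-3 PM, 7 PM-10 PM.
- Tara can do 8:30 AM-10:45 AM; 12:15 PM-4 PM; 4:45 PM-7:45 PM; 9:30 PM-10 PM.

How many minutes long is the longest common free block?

120

Erik ∩ Bianca: 08:15-15:30, 19:45-20:45, 21:15-22:00.
Erik ∩ Bianca ∩ Idris: 08:15-15:30, 19:45-20:45, 21:15-22:00.
Erik ∩ Bianca ∩ Idris ∩ Vera: 08:15-10:45, 11:15-13:45, 19:45-20:45, 21:15-21:45.
Erik ∩ Bianca ∩ Idris ∩ Vera ∩ Grace: 08:45-10:45, 11:15-13:45, 19:45-20:45, 21:15-21:45.
Erik ∩ Bianca ∩ Idris ∩ Vera ∩ Grace ∩ Keanu: 08:45-10:45, 11:15-13:45, 19:45-20:45, 21:15-21:45.
Erik ∩ Bianca ∩ Idris ∩ Vera ∩ Grace ∩ Keanu ∩ Tara: 08:45-10:45, 12:15-13:45, 21:30-21:45.
The longest is 08:45-10:45 at 120 minutes.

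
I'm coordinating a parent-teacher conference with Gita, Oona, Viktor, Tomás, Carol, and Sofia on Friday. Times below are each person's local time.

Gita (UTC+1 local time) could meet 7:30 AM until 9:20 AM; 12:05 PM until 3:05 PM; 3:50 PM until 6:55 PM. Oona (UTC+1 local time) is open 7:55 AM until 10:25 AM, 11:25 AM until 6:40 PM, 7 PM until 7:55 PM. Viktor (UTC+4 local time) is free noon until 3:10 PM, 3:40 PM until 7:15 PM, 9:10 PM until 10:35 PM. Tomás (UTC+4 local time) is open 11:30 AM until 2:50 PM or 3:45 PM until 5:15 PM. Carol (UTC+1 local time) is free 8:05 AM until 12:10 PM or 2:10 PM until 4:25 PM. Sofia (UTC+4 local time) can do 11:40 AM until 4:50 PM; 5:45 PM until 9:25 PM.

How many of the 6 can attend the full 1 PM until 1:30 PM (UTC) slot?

3

Gita in UTC: 06:30-08:20, 11:05-14:05, 14:50-17:55 (subtract 1h to convert from UTC+1).
Oona in UTC: 06:55-09:25, 10:25-17:40, 18:00-18:55 (subtract 1h to convert from UTC+1).
Viktor in UTC: 08:00-11:10, 11:40-15:15, 17:10-18:35 (subtract 4h to convert from UTC+4).
Tomás in UTC: 07:30-10:50, 11:45-13:15 (subtract 4h to convert from UTC+4).
Carol in UTC: 07:05-11:10, 13:10-15:25 (subtract 1h to convert from UTC+1).
Sofia in UTC: 07:40-12:50, 13:45-17:25 (subtract 4h to convert from UTC+4).
Gita, Oona, and Viktor can make the full 13:00-13:30 slot — that's 3.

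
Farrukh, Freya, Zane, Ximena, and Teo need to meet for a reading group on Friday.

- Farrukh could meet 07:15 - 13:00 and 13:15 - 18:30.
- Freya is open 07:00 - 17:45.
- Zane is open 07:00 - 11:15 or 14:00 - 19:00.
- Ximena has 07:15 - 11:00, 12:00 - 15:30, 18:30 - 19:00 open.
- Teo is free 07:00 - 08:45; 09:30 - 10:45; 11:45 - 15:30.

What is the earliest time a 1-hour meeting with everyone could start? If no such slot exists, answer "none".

Farrukh ∩ Freya: 07:15-13:00, 13:15-17:45.
Farrukh ∩ Freya ∩ Zane: 07:15-11:15, 14:00-17:45.
Farrukh ∩ Freya ∩ Zane ∩ Ximena: 07:15-11:00, 14:00-15:30.
Farrukh ∩ Freya ∩ Zane ∩ Ximena ∩ Teo: 07:15-08:45, 09:30-10:45, 14:00-15:30.
Those are the intersection windows.
The first common window of at least 60 minutes is 07:15-08:45, so the earliest start is 07:15.

07:15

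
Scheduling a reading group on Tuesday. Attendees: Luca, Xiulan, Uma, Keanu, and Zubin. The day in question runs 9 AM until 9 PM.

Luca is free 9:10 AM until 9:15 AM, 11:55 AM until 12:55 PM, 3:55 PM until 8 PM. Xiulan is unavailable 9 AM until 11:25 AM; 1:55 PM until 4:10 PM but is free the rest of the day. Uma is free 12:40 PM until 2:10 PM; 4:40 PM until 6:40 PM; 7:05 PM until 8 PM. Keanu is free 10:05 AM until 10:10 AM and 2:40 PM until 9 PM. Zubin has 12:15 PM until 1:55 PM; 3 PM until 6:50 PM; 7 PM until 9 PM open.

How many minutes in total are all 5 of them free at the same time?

175

Luca free: 09:10-09:15, 11:55-12:55, 15:55-20:00.
Xiulan free: 11:25-13:55, 16:10-21:00 (invert busy blocks within the working day).
Uma free: 12:40-14:10, 16:40-18:40, 19:05-20:00.
Keanu free: 10:05-10:10, 14:40-21:00.
Zubin free: 12:15-13:55, 15:00-18:50, 19:00-21:00.
Luca ∩ Xiulan: 11:55-12:55, 16:10-20:00.
Luca ∩ Xiulan ∩ Uma: 12:40-12:55, 16:40-18:40, 19:05-20:00.
Luca ∩ Xiulan ∩ Uma ∩ Keanu: 16:40-18:40, 19:05-20:00.
Luca ∩ Xiulan ∩ Uma ∩ Keanu ∩ Zubin: 16:40-18:40, 19:05-20:00.
Summing the common windows: 120 + 55 = 175 minutes.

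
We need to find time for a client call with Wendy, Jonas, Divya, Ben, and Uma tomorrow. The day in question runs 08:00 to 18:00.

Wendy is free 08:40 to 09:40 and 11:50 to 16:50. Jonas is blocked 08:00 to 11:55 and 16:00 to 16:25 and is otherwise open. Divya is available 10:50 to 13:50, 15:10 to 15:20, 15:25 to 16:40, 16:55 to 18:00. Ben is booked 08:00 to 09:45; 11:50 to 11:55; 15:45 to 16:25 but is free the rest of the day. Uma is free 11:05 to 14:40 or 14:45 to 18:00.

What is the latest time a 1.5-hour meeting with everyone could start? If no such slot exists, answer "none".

12:20

Wendy free: 08:40-09:40, 11:50-16:50.
Jonas free: 11:55-16:00, 16:25-18:00 (invert busy blocks within the working day).
Divya free: 10:50-13:50, 15:10-15:20, 15:25-16:40, 16:55-18:00.
Ben free: 09:45-11:50, 11:55-15:45, 16:25-18:00 (invert busy blocks within the working day).
Uma free: 11:05-14:40, 14:45-18:00.
Wendy ∩ Jonas: 11:55-16:00, 16:25-16:50.
Wendy ∩ Jonas ∩ Divya: 11:55-13:50, 15:10-15:20, 15:25-16:00, 16:25-16:40.
Wendy ∩ Jonas ∩ Divya ∩ Ben: 11:55-13:50, 15:10-15:20, 15:25-15:45, 16:25-16:40.
Wendy ∩ Jonas ∩ Divya ∩ Ben ∩ Uma: 11:55-13:50, 15:10-15:20, 15:25-15:45, 16:25-16:40.
The last common window of at least 90 minutes is 11:55-13:50; a 90-minute meeting can start as late as 12:20 and still end by 13:50.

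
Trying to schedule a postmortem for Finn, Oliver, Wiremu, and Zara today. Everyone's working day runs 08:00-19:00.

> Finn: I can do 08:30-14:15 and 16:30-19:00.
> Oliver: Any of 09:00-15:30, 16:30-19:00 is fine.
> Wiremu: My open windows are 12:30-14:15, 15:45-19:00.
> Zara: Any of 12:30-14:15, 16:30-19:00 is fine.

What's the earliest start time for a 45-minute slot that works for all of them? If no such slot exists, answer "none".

12:30

Finn ∩ Oliver: 09:00-14:15, 16:30-19:00.
Finn ∩ Oliver ∩ Wiremu: 12:30-14:15, 16:30-19:00.
Finn ∩ Oliver ∩ Wiremu ∩ Zara: 12:30-14:15, 16:30-19:00.
So the common availability across everyone is 12:30-14:15, 16:30-19:00.
The first common window of at least 45 minutes is 12:30-14:15, so the earliest start is 12:30.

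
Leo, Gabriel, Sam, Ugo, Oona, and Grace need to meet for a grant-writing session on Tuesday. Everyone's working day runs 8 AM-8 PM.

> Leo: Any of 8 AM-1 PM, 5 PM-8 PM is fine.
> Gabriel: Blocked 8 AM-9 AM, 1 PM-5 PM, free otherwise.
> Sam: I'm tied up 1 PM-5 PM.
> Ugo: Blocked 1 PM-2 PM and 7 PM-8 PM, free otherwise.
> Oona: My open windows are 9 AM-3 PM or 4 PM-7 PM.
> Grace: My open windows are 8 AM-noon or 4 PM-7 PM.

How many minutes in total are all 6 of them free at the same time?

Leo free: 08:00-13:00, 17:00-20:00.
Gabriel free: 09:00-13:00, 17:00-20:00 (invert busy blocks within the working day).
Sam free: 08:00-13:00, 17:00-20:00 (invert busy blocks within the working day).
Ugo free: 08:00-13:00, 14:00-19:00 (invert busy blocks within the working day).
Oona free: 09:00-15:00, 16:00-19:00.
Grace free: 08:00-12:00, 16:00-19:00.
Leo ∩ Gabriel: 09:00-13:00, 17:00-20:00.
Leo ∩ Gabriel ∩ Sam: 09:00-13:00, 17:00-20:00.
Leo ∩ Gabriel ∩ Sam ∩ Ugo: 09:00-13:00, 17:00-19:00.
Leo ∩ Gabriel ∩ Sam ∩ Ugo ∩ Oona: 09:00-13:00, 17:00-19:00.
Leo ∩ Gabriel ∩ Sam ∩ Ugo ∩ Oona ∩ Grace: 09:00-12:00, 17:00-19:00.
Summing the common windows: 180 + 120 = 300 minutes.

300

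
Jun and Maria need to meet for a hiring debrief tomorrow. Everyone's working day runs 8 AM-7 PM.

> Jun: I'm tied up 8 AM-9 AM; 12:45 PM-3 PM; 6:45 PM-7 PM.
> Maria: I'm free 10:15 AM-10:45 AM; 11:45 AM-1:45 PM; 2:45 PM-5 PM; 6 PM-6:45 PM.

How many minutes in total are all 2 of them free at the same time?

Jun free: 09:00-12:45, 15:00-18:45 (invert busy blocks within the working day).
Maria free: 10:15-10:45, 11:45-13:45, 14:45-17:00, 18:00-18:45.
Jun ∩ Maria: 10:15-10:45, 11:45-12:45, 15:00-17:00, 18:00-18:45.
So the common availability across everyone is 10:15-10:45, 11:45-12:45, 15:00-17:00, 18:00-18:45.
Summing the common windows: 30 + 60 + 120 + 45 = 255 minutes.

255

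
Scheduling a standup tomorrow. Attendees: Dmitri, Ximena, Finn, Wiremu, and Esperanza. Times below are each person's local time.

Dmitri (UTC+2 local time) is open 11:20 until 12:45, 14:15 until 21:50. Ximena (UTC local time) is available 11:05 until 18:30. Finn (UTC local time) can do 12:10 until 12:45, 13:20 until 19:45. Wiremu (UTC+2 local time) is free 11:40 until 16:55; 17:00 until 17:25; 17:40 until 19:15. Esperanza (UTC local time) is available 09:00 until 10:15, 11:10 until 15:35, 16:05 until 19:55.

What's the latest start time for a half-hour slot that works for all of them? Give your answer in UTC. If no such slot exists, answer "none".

Dmitri in UTC: 09:20-10:45, 12:15-19:50 (subtract 2h to convert from UTC+2).
Ximena in UTC: 11:05-18:30.
Finn in UTC: 12:10-12:45, 13:20-19:45.
Wiremu in UTC: 09:40-14:55, 15:00-15:25, 15:40-17:15 (subtract 2h to convert from UTC+2).
Esperanza in UTC: 09:00-10:15, 11:10-15:35, 16:05-19:55.
Dmitri ∩ Ximena: 12:15-18:30.
Dmitri ∩ Ximena ∩ Finn: 12:15-12:45, 13:20-18:30.
Dmitri ∩ Ximena ∩ Finn ∩ Wiremu: 12:15-12:45, 13:20-14:55, 15:00-15:25, 15:40-17:15.
Dmitri ∩ Ximena ∩ Finn ∩ Wiremu ∩ Esperanza: 12:15-12:45, 13:20-14:55, 15:00-15:25, 16:05-17:15.
The last common window of at least 30 minutes is 16:05-17:15; a 30-minute meeting can start as late as 16:45 and still end by 17:15.

16:45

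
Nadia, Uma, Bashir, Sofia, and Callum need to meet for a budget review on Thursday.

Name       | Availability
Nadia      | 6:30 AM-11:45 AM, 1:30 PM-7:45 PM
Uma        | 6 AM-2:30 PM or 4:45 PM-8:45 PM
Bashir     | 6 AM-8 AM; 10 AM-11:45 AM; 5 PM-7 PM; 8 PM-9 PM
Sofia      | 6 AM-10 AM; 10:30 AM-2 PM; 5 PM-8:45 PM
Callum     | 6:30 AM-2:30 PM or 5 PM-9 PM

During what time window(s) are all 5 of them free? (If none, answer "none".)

06:30-08:00, 10:30-11:45, 17:00-19:00

Nadia ∩ Uma: 06:30-11:45, 13:30-14:30, 16:45-19:45.
Nadia ∩ Uma ∩ Bashir: 06:30-08:00, 10:00-11:45, 17:00-19:00.
Nadia ∩ Uma ∩ Bashir ∩ Sofia: 06:30-08:00, 10:30-11:45, 17:00-19:00.
Nadia ∩ Uma ∩ Bashir ∩ Sofia ∩ Callum: 06:30-08:00, 10:30-11:45, 17:00-19:00.
Those are the intersection windows.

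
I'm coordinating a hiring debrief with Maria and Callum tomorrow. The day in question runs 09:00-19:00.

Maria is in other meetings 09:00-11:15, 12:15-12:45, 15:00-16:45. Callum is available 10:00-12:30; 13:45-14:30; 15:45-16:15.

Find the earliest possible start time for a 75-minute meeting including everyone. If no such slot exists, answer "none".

none

Maria free: 11:15-12:15, 12:45-15:00, 16:45-19:00 (invert busy blocks within the working day).
Callum free: 10:00-12:30, 13:45-14:30, 15:45-16:15.
Maria ∩ Callum: 11:15-12:15, 13:45-14:30.
So the common availability across everyone is 11:15-12:15, 13:45-14:30.
No common window is at least 75 minutes long.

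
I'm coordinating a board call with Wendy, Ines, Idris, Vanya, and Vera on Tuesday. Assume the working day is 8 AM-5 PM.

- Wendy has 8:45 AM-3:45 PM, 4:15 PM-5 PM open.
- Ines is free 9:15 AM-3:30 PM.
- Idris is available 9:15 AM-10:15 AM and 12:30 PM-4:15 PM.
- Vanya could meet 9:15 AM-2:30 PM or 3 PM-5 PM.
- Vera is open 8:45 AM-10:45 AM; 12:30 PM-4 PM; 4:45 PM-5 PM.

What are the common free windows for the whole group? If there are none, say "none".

Wendy ∩ Ines: 09:15-15:30.
Wendy ∩ Ines ∩ Idris: 09:15-10:15, 12:30-15:30.
Wendy ∩ Ines ∩ Idris ∩ Vanya: 09:15-10:15, 12:30-14:30, 15:00-15:30.
Wendy ∩ Ines ∩ Idris ∩ Vanya ∩ Vera: 09:15-10:15, 12:30-14:30, 15:00-15:30.
Those are the intersection windows.

09:15-10:15, 12:30-14:30, 15:00-15:30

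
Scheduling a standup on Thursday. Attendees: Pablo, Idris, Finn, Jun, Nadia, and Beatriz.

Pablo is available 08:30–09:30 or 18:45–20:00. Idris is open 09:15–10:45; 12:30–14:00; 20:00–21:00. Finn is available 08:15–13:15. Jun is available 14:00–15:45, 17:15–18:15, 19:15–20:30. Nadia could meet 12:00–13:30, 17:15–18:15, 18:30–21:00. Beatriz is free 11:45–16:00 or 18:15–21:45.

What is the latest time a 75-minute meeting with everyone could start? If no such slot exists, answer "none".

Pablo ∩ Idris: 09:15-09:30.
Pablo ∩ Idris ∩ Finn: 09:15-09:30.
Pablo ∩ Idris ∩ Finn ∩ Jun: ∅.
Pablo ∩ Idris ∩ Finn ∩ Jun ∩ Nadia: ∅.
Pablo ∩ Idris ∩ Finn ∩ Jun ∩ Nadia ∩ Beatriz: ∅.
There is no time when everyone is free.
No common window is at least 75 minutes long.

none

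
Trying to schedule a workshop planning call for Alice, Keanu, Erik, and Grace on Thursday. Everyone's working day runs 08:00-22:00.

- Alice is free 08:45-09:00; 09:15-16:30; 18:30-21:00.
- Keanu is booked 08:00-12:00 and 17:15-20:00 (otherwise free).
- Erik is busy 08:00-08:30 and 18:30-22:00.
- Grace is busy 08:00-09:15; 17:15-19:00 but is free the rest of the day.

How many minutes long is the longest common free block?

Alice free: 08:45-09:00, 09:15-16:30, 18:30-21:00.
Keanu free: 12:00-17:15, 20:00-22:00 (invert busy blocks within the working day).
Erik free: 08:30-18:30 (invert busy blocks within the working day).
Grace free: 09:15-17:15, 19:00-22:00 (invert busy blocks within the working day).
Alice ∩ Keanu: 12:00-16:30, 20:00-21:00.
Alice ∩ Keanu ∩ Erik: 12:00-16:30.
Alice ∩ Keanu ∩ Erik ∩ Grace: 12:00-16:30.
The longest is 12:00-16:30 at 270 minutes.

270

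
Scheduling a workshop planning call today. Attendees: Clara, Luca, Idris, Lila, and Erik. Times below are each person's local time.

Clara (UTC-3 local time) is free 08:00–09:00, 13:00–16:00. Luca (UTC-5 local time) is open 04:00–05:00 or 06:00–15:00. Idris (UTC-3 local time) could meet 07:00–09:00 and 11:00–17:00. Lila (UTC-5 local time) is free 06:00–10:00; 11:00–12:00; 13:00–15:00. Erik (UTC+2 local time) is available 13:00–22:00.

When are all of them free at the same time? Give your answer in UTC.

Clara in UTC: 11:00-12:00, 16:00-19:00 (add 3h to convert from UTC-3).
Luca in UTC: 09:00-10:00, 11:00-20:00 (add 5h to convert from UTC-5).
Idris in UTC: 10:00-12:00, 14:00-20:00 (add 3h to convert from UTC-3).
Lila in UTC: 11:00-15:00, 16:00-17:00, 18:00-20:00 (add 5h to convert from UTC-5).
Erik in UTC: 11:00-20:00 (subtract 2h to convert from UTC+2).
Clara ∩ Luca: 11:00-12:00, 16:00-19:00.
Clara ∩ Luca ∩ Idris: 11:00-12:00, 16:00-19:00.
Clara ∩ Luca ∩ Idris ∩ Lila: 11:00-12:00, 16:00-17:00, 18:00-19:00.
Clara ∩ Luca ∩ Idris ∩ Lila ∩ Erik: 11:00-12:00, 16:00-17:00, 18:00-19:00.
Those are the intersection windows.

11:00-12:00, 16:00-17:00, 18:00-19:00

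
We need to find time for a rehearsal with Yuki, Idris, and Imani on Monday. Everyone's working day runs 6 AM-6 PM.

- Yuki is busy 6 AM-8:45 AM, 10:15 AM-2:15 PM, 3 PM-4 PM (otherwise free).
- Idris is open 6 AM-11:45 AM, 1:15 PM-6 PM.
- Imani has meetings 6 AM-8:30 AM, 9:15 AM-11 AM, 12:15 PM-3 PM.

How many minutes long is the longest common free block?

Yuki free: 08:45-10:15, 14:15-15:00, 16:00-18:00 (invert busy blocks within the working day).
Idris free: 06:00-11:45, 13:15-18:00.
Imani free: 08:30-09:15, 11:00-12:15, 15:00-18:00 (invert busy blocks within the working day).
Yuki ∩ Idris: 08:45-10:15, 14:15-15:00, 16:00-18:00.
Yuki ∩ Idris ∩ Imani: 08:45-09:15, 16:00-18:00.
The longest is 16:00-18:00 at 120 minutes.

120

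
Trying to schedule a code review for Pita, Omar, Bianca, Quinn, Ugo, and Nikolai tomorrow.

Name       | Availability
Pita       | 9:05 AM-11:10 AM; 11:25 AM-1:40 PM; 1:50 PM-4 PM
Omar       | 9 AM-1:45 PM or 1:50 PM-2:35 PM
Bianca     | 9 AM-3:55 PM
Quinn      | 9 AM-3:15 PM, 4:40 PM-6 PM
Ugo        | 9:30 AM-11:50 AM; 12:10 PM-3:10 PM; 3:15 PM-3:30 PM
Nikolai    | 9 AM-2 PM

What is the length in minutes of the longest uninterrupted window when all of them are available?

Pita ∩ Omar: 09:05-11:10, 11:25-13:40, 13:50-14:35.
Pita ∩ Omar ∩ Bianca: 09:05-11:10, 11:25-13:40, 13:50-14:35.
Pita ∩ Omar ∩ Bianca ∩ Quinn: 09:05-11:10, 11:25-13:40, 13:50-14:35.
Pita ∩ Omar ∩ Bianca ∩ Quinn ∩ Ugo: 09:30-11:10, 11:25-11:50, 12:10-13:40, 13:50-14:35.
Pita ∩ Omar ∩ Bianca ∩ Quinn ∩ Ugo ∩ Nikolai: 09:30-11:10, 11:25-11:50, 12:10-13:40, 13:50-14:00.
So the common availability across everyone is 09:30-11:10, 11:25-11:50, 12:10-13:40, 13:50-14:00.
The longest is 09:30-11:10 at 100 minutes.

100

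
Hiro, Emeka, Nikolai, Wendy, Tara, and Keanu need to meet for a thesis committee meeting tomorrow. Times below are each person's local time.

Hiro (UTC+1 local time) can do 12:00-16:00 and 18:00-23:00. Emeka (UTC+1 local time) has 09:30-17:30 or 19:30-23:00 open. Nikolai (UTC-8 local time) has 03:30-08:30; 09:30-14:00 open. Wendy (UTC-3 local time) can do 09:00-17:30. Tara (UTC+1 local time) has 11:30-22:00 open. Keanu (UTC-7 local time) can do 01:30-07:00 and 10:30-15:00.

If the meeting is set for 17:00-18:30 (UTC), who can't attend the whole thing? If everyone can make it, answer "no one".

Hiro in UTC: 11:00-15:00, 17:00-22:00 (subtract 1h to convert from UTC+1).
Emeka in UTC: 08:30-16:30, 18:30-22:00 (subtract 1h to convert from UTC+1).
Nikolai in UTC: 11:30-16:30, 17:30-22:00 (add 8h to convert from UTC-8).
Wendy in UTC: 12:00-20:30 (add 3h to convert from UTC-3).
Tara in UTC: 10:30-21:00 (subtract 1h to convert from UTC+1).
Keanu in UTC: 08:30-14:00, 17:30-22:00 (add 7h to convert from UTC-7).
Hiro: free for 17:00-18:30. Emeka: not fully free for 17:00-18:30. Nikolai: not fully free for 17:00-18:30. Wendy: free for 17:00-18:30. Tara: free for 17:00-18:30. Keanu: not fully free for 17:00-18:30.

Emeka, Keanu, Nikolai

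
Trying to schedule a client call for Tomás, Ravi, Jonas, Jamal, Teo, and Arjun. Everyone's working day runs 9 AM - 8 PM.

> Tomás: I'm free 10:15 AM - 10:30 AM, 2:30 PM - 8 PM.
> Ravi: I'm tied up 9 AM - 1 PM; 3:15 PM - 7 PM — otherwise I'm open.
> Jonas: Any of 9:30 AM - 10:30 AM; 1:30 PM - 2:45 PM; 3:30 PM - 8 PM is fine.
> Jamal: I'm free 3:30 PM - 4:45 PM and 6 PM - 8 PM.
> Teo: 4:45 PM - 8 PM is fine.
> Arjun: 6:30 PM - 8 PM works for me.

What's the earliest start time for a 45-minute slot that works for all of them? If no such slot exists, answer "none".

Tomás free: 10:15-10:30, 14:30-20:00.
Ravi free: 13:00-15:15, 19:00-20:00 (invert busy blocks within the working day).
Jonas free: 09:30-10:30, 13:30-14:45, 15:30-20:00.
Jamal free: 15:30-16:45, 18:00-20:00.
Teo free: 16:45-20:00.
Arjun free: 18:30-20:00.
Tomás ∩ Ravi: 14:30-15:15, 19:00-20:00.
Tomás ∩ Ravi ∩ Jonas: 14:30-14:45, 19:00-20:00.
Tomás ∩ Ravi ∩ Jonas ∩ Jamal: 19:00-20:00.
Tomás ∩ Ravi ∩ Jonas ∩ Jamal ∩ Teo: 19:00-20:00.
Tomás ∩ Ravi ∩ Jonas ∩ Jamal ∩ Teo ∩ Arjun: 19:00-20:00.
So the common availability across everyone is 19:00-20:00.
The first common window of at least 45 minutes is 19:00-20:00, so the earliest start is 19:00.

19:00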